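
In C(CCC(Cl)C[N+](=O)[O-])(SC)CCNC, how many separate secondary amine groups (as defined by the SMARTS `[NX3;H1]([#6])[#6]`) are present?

1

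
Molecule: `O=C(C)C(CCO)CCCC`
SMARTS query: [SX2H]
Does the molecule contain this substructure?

The pattern [SX2H] describes an aliphatic sulfur with two connections, one being H — a thiol.
The closest candidate here is a hydroxyl group (-OH), but it is an -OH, not an -SH. No other fragment satisfies the full query, so there is no match.

No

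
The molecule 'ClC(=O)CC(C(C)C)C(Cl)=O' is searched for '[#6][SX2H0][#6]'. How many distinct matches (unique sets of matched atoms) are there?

[#6][SX2H0][#6] is the SMARTS for a thioether: an aliphatic sulfur bridging two carbons with no H on the sulfur.
No fragment in the molecule satisfies every constraint, giving 0 matches.

0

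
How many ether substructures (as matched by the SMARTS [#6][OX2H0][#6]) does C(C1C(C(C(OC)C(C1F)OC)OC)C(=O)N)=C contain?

[#6][OX2H0][#6] is the SMARTS for an ether: an aliphatic oxygen bridging two carbons with no H on the oxygen.
The molecule carries 3 separate instances of a methoxy ether (-OCH3) meeting every constraint; each maps to a distinct set of atoms, giving 3 matches.

3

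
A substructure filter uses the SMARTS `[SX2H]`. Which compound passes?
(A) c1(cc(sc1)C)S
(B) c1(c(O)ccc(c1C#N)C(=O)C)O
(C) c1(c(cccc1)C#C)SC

A

[SX2H] describes an aliphatic sulfur with two connections, one being H (a thiol).
(A) contains a thiol (-SH), which satisfies every atom and bond constraint.
(B) has a hydroxyl group (-OH) but it is an -OH, not an -SH.
(C) has a methylthio ether (-SCH3) but the sulfur has H0 (bonded to two carbons), not H1.
So the answer is (A).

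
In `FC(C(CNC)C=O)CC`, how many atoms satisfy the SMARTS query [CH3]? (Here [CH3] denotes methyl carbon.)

The query [CH3] means: aliphatic carbon with exactly three hydrogens.
Check the 10 heavy atoms by environment: 2× C (H3) → match; 2× C (H2) → no; 3× C (H1) → no; 1× F (H0) → no; 1× O (H0) → no; 1× N (H1) → no.
That gives 2 matching atoms.

2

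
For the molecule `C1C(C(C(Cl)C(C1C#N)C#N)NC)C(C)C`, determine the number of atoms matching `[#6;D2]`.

The query [#6;D2] means: any carbon bonded to exactly two heavy atoms.
Check the 16 heavy atoms by environment: 6× C (D3) → no; 3× C (D2) → match; 2× N (D1) → no; 1× N (D2) → no; 3× C (D1) → no; 1× Cl (D1) → no.
That gives 3 matching atoms.

3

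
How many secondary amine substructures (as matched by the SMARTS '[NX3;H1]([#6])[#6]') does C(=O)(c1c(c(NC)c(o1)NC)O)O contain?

2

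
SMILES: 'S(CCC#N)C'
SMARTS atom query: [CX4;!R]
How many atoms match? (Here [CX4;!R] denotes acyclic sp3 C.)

3

The query [CX4;!R] means: aliphatic carbon with four total connections, not in a ring.
Check the 6 heavy atoms by environment: 3× C (X4, acyclic) → match; 1× S (X2, acyclic) → no; 1× C (X2, acyclic) → no; 1× N (X1, acyclic) → no.
That gives 3 matching atoms.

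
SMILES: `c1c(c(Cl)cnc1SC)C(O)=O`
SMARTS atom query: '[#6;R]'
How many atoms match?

The query [#6;R] means: carbon that is part of a ring.
Check the 12 heavy atoms by environment: 1× n (aromatic, in 6-ring) → no; 5× c (aromatic, in 6-ring) → match; 2× C (acyclic) → no; 2× O (acyclic) → no; 1× S (acyclic) → no; 1× Cl (acyclic) → no.
That gives 5 matching atoms.

5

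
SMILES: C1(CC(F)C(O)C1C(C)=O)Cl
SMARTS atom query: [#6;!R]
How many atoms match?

The query [#6;!R] means: carbon not in any ring.
Check the 11 heavy atoms by environment: 5× C (in 5-ring) → no; 2× C (acyclic) → match; 2× O (acyclic) → no; 1× F (acyclic) → no; 1× Cl (acyclic) → no.
That gives 2 matching atoms.

2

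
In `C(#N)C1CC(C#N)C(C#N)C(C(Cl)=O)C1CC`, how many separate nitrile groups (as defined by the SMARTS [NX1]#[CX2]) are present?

[NX1]#[CX2] is the SMARTS for a nitrile: a nitrogen triple-bonded to a two-connected carbon.
The molecule carries 3 separate instances of a nitrile (-C#N) meeting every constraint; each maps to a distinct set of atoms, giving 3 matches.

3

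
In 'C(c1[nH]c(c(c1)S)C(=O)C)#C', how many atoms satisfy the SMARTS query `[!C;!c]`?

3

The query [!C;!c] means: neither aliphatic nor aromatic carbon — same as [!#6].
Check the 11 heavy atoms by environment: 1× n (aromatic) → match; 4× c (aromatic) → no; 4× C → no; 1× S → match; 1× O → match.
Summing the matching environments: 1 + 1 + 1 = 3 matching atoms.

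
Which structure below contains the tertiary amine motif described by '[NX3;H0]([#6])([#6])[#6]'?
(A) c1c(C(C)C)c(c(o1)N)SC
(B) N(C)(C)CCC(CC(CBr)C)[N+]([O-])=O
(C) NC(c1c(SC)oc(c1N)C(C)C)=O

[NX3;H0]([#6])([#6])[#6] describes a trivalent nitrogen with no H, bonded to three carbons (a tertiary amine).
(A) has a primary amino group (-NH2) but the nitrogen has H2, not H0 with three carbons.
(B) contains a dimethylamino group (-N(CH3)2), which satisfies every atom and bond constraint.
(C) has a primary amino group (-NH2) but the nitrogen has H2, not H0 with three carbons.
So the answer is (B).

B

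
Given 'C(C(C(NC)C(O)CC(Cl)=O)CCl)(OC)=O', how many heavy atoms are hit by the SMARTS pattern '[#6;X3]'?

The query [#6;X3] means: any carbon (aromatic or not) with three total connections.
Check the 16 heavy atoms by environment: 7× C (X4) → no; 2× C (X3) → match; 2× O (X1) → no; 2× O (X2) → no; 2× Cl (X1) → no; 1× N (X3) → no.
That gives 2 matching atoms.

2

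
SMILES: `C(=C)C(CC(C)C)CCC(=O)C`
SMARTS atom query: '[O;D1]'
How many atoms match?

1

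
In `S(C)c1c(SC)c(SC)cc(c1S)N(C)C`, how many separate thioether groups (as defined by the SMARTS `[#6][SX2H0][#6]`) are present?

3

[#6][SX2H0][#6] is the SMARTS for a thioether: an aliphatic sulfur bridging two carbons with no H on the sulfur.
The molecule carries 3 separate instances of a methylthio ether (-SCH3) meeting every constraint; each maps to a distinct set of atoms, giving 3 matches.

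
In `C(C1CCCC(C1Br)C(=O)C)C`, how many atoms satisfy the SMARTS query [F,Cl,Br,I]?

The query [F,Cl,Br,I] means: comma = OR; matches any of F, Cl, Br, I.
Check the 12 heavy atoms by environment: 10× C → no; 1× O → no; 1× Br → match.
That gives 1 matching atom.

1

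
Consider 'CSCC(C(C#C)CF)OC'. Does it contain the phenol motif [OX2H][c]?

No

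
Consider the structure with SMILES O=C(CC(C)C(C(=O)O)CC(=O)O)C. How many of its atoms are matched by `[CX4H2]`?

The query [CX4H2] means: sp3 carbon (X4) with exactly two hydrogens.
Check the 14 heavy atoms by environment: 2× C (H2, X4) → match; 2× C (H1, X4) → no; 2× C (H3, X4) → no; 3× C (H0, X3) → no; 3× O (H0, X1) → no; 2× O (H1, X2) → no.
That gives 2 matching atoms.

2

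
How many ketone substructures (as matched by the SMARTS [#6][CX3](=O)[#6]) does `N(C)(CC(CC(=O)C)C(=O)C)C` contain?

2

[#6][CX3](=O)[#6] is the SMARTS for a ketone: a carbonyl carbon (no H) flanked by two carbons.
The molecule carries 2 separate instances of an acetyl/ketone group (-C(=O)CH3) meeting every constraint; each maps to a distinct set of atoms, giving 2 matches.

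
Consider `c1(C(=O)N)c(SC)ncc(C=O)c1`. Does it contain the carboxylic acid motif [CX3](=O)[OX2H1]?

The pattern [CX3](=O)[OX2H1] describes an sp2 carbon double-bonded to O and single-bonded to an -OH oxygen — a carboxylic acid.
The closest candidate here is a primary amide (-C(=O)NH2), but the carbonyl is bonded to N, not to an -OH oxygen. No other fragment satisfies the full query, so there is no match.

No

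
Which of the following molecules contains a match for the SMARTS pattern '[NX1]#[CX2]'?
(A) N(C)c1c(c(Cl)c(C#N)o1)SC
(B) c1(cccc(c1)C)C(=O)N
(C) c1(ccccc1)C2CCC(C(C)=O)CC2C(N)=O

A

[NX1]#[CX2] describes a nitrogen triple-bonded to a two-connected carbon (a nitrile).
(A) contains a nitrile (-C#N), which satisfies every atom and bond constraint.
(B) has a primary amide (-C(=O)NH2) but the nitrogen is NX3, not NX1.
(C) has a primary amide (-C(=O)NH2) but the nitrogen is NX3, not NX1.
So the answer is (A).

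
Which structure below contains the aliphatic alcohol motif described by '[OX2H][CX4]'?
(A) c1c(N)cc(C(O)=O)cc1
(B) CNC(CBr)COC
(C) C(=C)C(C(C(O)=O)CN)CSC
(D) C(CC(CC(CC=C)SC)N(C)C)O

D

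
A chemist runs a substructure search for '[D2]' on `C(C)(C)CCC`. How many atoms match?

2

The query [D2] means: atom with exactly two heavy-atom neighbours.
Check the 6 heavy atoms by environment: 2× C (D2) → match; 3× C (D1) → no; 1× C (D3) → no.
That gives 2 matching atoms.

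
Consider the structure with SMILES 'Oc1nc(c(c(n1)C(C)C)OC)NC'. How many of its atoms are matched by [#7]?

3

The query [#7] means: #7 matches any nitrogen atom regardless of aromaticity.
Check the 14 heavy atoms by environment: 2× n (aromatic) → match; 4× c (aromatic) → no; 1× N → match; 5× C → no; 2× O → no.
Summing the matching environments: 2 + 1 = 3 matching atoms.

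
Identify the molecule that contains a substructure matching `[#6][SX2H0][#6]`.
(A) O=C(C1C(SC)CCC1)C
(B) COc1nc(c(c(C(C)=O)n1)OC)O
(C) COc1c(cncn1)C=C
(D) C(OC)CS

A

[#6][SX2H0][#6] describes an aliphatic sulfur bridging two carbons with no H on the sulfur (a thioether).
(A) contains a methylthio ether (-SCH3), which satisfies every atom and bond constraint.
(B) has a methoxy ether (-OCH3) but the bridging atom is O, not S.
(C) has a methoxy ether (-OCH3) but the bridging atom is O, not S.
(D) has a thiol (-SH) but the sulfur has H1, not H0 bridging two carbons.
So the answer is (A).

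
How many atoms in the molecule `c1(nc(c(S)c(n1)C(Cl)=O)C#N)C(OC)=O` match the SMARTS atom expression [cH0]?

4

Check the 16 heavy atoms by environment: 2× n (aromatic, H0) → no; 4× c (aromatic, H0) → match; 3× C (H0) → no; 3× O (H0) → no; 1× C (H3) → no; 1× S (H1) → no; 1× Cl (H0) → no; 1× N (H0) → no.
That gives 4 matching atoms.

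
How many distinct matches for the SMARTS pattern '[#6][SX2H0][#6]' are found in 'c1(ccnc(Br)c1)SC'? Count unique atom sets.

1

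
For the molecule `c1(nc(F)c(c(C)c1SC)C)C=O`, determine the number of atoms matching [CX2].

0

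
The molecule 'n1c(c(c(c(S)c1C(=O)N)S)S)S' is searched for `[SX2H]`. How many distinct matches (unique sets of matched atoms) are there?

4

[SX2H] is the SMARTS for a thiol: an aliphatic sulfur with two connections, one being H.
The molecule carries 4 separate instances of a thiol (-SH) meeting every constraint; each maps to a distinct set of atoms, giving 4 matches.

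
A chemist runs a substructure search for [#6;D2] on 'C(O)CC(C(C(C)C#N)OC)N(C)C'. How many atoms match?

The query [#6;D2] means: any carbon bonded to exactly two heavy atoms.
Check the 14 heavy atoms by environment: 4× C (D1) → no; 3× C (D3) → no; 3× C (D2) → match; 1× O (D1) → no; 1× N (D1) → no; 1× N (D3) → no; 1× O (D2) → no.
That gives 3 matching atoms.

3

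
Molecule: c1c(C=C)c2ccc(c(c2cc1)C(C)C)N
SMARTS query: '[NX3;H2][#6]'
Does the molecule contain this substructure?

Yes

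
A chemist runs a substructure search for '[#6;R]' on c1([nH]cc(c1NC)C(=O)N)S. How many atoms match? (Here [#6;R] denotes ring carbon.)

The query [#6;R] means: carbon that is part of a ring.
Check the 11 heavy atoms by environment: 1× n (aromatic, in 5-ring) → no; 4× c (aromatic, in 5-ring) → match; 2× C (acyclic) → no; 1× O (acyclic) → no; 2× N (acyclic) → no; 1× S (acyclic) → no.
That gives 4 matching atoms.

4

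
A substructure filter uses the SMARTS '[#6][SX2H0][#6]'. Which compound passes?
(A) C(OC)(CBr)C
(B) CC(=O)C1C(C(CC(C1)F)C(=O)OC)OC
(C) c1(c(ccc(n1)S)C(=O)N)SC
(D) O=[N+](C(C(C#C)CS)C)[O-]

[#6][SX2H0][#6] describes an aliphatic sulfur bridging two carbons with no H on the sulfur (a thioether).
(A) has a methoxy ether (-OCH3) but the bridging atom is O, not S.
(B) has a methoxy ether (-OCH3) but the bridging atom is O, not S.
(C) contains a methylthio ether (-SCH3), which satisfies every atom and bond constraint.
(D) has a thiol (-SH) but the sulfur has H1, not H0 bridging two carbons.
So the answer is (C).

C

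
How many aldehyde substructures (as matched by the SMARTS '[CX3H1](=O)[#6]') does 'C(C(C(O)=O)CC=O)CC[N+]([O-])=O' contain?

[CX3H1](=O)[#6] is the SMARTS for an aldehyde: an sp2 carbon with one H, double-bonded to O and single-bonded to carbon.
Exactly one fragment in the molecule meets all constraints, giving 1 match.

1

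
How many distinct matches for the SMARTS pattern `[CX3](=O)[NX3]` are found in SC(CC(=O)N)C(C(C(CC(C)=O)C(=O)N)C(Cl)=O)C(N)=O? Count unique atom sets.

[CX3](=O)[NX3] is the SMARTS for an amide: a carbonyl carbon bonded to a trivalent nitrogen.
The molecule carries 3 separate instances of a primary amide (-C(=O)NH2) meeting every constraint; each maps to a distinct set of atoms, giving 3 matches.

3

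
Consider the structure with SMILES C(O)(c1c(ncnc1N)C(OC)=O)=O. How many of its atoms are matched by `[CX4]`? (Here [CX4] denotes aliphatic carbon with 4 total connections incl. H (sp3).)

Check the 14 heavy atoms by environment: 2× n (aromatic, X2) → no; 4× c (aromatic, X3) → no; 2× C (X3) → no; 2× O (X1) → no; 2× O (X2) → no; 1× N (X3) → no; 1× C (X4) → match.
That gives 1 matching atom.

1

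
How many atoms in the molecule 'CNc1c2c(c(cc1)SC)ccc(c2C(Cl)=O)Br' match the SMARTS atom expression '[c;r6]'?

Check the 18 heavy atoms by environment: 10× c (aromatic, in 6-ring) → match; 1× Br (acyclic) → no; 3× C (acyclic) → no; 1× O (acyclic) → no; 1× Cl (acyclic) → no; 1× S (acyclic) → no; 1× N (acyclic) → no.
That gives 10 matching atoms.

10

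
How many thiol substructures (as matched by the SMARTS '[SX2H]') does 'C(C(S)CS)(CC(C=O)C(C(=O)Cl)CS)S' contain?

4

[SX2H] is the SMARTS for a thiol: an aliphatic sulfur with two connections, one being H.
The molecule carries 4 separate instances of a thiol (-SH) meeting every constraint; each maps to a distinct set of atoms, giving 4 matches.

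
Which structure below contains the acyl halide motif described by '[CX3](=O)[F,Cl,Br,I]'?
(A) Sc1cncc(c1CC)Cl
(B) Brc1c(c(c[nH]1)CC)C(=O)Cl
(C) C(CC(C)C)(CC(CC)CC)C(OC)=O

B

[CX3](=O)[F,Cl,Br,I] describes a carbonyl carbon bonded to a halogen (an acyl halide).
(A) has a chloro substituent but the Cl is not on a carbonyl carbon.
(B) contains an acyl chloride (-C(=O)Cl), which satisfies every atom and bond constraint.
(C) has a methyl-ester group (-C(=O)OCH3) but the carbonyl is bonded to -O-C, not to a halogen.
So the answer is (B).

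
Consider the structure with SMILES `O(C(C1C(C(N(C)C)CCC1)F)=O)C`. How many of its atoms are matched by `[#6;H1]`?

3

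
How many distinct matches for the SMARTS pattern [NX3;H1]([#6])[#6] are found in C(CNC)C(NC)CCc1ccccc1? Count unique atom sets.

2

[NX3;H1]([#6])[#6] is the SMARTS for a secondary amine: a trivalent nitrogen with one H, bonded to two carbons.
The molecule carries 2 separate instances of an N-methylamino group (-NHCH3) meeting every constraint; each maps to a distinct set of atoms, giving 2 matches.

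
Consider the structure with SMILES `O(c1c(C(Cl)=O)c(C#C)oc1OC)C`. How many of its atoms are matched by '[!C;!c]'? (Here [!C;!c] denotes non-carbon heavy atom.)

5

Check the 14 heavy atoms by environment: 1× o (aromatic) → match; 4× c (aromatic) → no; 5× C → no; 3× O → match; 1× Cl → match.
Summing the matching environments: 1 + 3 + 1 = 5 matching atoms.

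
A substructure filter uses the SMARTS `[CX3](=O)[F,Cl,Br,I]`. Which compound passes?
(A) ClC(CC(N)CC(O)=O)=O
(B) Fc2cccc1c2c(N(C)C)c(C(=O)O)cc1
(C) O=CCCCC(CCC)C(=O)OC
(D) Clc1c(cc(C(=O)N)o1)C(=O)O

A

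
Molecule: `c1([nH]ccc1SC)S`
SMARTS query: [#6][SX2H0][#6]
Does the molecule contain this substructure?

The pattern [#6][SX2H0][#6] describes an aliphatic sulfur bridging two carbons with no H on the sulfur — a thioether.
The molecule carries a methylthio ether (-SCH3), whose atoms satisfy every constraint of the query, so the pattern matches.

Yes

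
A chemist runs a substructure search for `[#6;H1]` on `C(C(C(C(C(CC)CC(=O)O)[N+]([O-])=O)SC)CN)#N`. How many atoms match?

4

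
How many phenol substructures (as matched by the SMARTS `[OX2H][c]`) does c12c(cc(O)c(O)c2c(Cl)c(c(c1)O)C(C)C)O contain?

4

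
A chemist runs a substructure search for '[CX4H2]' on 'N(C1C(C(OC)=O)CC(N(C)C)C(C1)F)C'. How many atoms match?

2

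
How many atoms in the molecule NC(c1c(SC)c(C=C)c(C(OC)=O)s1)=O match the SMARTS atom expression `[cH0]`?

4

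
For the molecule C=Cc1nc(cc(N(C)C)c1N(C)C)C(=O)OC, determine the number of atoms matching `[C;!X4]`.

3

The query [C;!X4] means: aliphatic carbon that does not have four total connections.
Check the 18 heavy atoms by environment: 1× n (aromatic, X2) → no; 5× c (aromatic, X3) → no; 2× N (X3) → no; 5× C (X4) → no; 3× C (X3) → match; 1× O (X1) → no; 1× O (X2) → no.
That gives 3 matching atoms.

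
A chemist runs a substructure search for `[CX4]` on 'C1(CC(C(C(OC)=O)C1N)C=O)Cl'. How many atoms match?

The query [CX4] means: C with X4: aliphatic carbon with exactly 4 total connections (bonds + H).
Check the 13 heavy atoms by environment: 6× C (X4) → match; 2× C (X3) → no; 2× O (X1) → no; 1× Cl (X1) → no; 1× O (X2) → no; 1× N (X3) → no.
That gives 6 matching atoms.

6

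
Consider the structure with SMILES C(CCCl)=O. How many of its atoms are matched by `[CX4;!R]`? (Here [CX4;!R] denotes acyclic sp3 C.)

Check the 5 heavy atoms by environment: 2× C (X4, acyclic) → match; 1× C (X3, acyclic) → no; 1× O (X1, acyclic) → no; 1× Cl (X1, acyclic) → no.
That gives 2 matching atoms.

2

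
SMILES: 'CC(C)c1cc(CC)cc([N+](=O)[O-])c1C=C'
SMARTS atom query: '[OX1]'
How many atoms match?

Check the 16 heavy atoms by environment: 6× c (aromatic, X3) → no; 5× C (X4) → no; 2× C (X3) → no; 1× N (charge +1, X3) → no; 1× O (charge -1, X1) → match; 1× O (X1) → match.
Summing the matching environments: 1 + 1 = 2 matching atoms.

2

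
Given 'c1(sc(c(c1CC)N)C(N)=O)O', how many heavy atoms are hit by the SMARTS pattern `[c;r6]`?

The query [c;r6] means: aromatic carbon that belongs to a six-membered ring.
Check the 12 heavy atoms by environment: 1× s (aromatic, in 5-ring) → no; 4× c (aromatic, in 5-ring) → no; 3× C (acyclic) → no; 2× O (acyclic) → no; 2× N (acyclic) → no.
No environment satisfies the query, so 0 matching atoms.

0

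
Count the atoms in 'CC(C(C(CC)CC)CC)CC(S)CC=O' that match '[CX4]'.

The query [CX4] means: C with X4: aliphatic carbon with exactly 4 total connections (bonds + H).
Check the 16 heavy atoms by environment: 13× C (X4) → match; 1× S (X2) → no; 1× C (X3) → no; 1× O (X1) → no.
That gives 13 matching atoms.

13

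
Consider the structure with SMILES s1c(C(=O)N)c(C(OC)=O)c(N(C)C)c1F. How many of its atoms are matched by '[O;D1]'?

2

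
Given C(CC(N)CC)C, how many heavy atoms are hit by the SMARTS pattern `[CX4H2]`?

3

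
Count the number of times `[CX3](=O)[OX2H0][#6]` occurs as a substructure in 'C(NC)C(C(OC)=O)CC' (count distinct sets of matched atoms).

[CX3](=O)[OX2H0][#6] is the SMARTS for an ester: a carbonyl carbon bonded to an oxygen that is itself bonded to carbon (no H on that O).
Exactly one fragment in the molecule meets all constraints, giving 1 match.

1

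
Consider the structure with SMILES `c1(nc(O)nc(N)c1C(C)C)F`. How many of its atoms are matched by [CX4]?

3

The query [CX4] means: C with X4: aliphatic carbon with exactly 4 total connections (bonds + H).
Check the 12 heavy atoms by environment: 2× n (aromatic, X2) → no; 4× c (aromatic, X3) → no; 3× C (X4) → match; 1× O (X2) → no; 1× F (X1) → no; 1× N (X3) → no.
That gives 3 matching atoms.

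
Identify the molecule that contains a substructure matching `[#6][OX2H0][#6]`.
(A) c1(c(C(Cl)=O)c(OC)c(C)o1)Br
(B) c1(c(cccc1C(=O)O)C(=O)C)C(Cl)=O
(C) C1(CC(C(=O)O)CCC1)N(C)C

A

[#6][OX2H0][#6] describes an aliphatic oxygen bridging two carbons with no H on the oxygen (an ether).
(A) contains a methoxy ether (-OCH3), which satisfies every atom and bond constraint.
(B) has a carboxylic acid group (-C(=O)OH) but the -OH oxygen has H1; the =O is OX1, not OX2.
(C) has a carboxylic acid group (-C(=O)OH) but the -OH oxygen has H1; the =O is OX1, not OX2.
So the answer is (A).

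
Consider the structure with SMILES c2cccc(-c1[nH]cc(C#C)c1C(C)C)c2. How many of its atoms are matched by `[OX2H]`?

0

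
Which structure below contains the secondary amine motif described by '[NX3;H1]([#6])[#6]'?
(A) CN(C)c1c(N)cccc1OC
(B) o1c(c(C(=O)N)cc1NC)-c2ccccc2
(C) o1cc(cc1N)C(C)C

[NX3;H1]([#6])[#6] describes a trivalent nitrogen with one H, bonded to two carbons (a secondary amine).
(A) has a dimethylamino group (-N(CH3)2) but the nitrogen has H0, not H1.
(B) contains an N-methylamino group (-NHCH3), which satisfies every atom and bond constraint.
(C) has a primary amino group (-NH2) but the nitrogen has H2 and only one carbon neighbour.
So the answer is (B).

B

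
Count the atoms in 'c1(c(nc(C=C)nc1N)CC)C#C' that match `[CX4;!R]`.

2

The query [CX4;!R] means: aliphatic carbon with four total connections, not in a ring.
Check the 13 heavy atoms by environment: 2× n (aromatic, X2, in 6-ring) → no; 4× c (aromatic, X3, in 6-ring) → no; 2× C (X4, acyclic) → match; 2× C (X2, acyclic) → no; 2× C (X3, acyclic) → no; 1× N (X3, acyclic) → no.
That gives 2 matching atoms.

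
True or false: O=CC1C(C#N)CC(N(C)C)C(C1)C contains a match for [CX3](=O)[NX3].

The pattern [CX3](=O)[NX3] describes a carbonyl carbon bonded to a trivalent nitrogen — an amide.
The closest candidate here is a nitrile (-C#N), but the nitrile N is NX1 (triple-bonded), not NX3. No other fragment satisfies the full query, so there is no match.

False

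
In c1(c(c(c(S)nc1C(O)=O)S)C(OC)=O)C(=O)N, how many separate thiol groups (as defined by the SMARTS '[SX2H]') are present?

[SX2H] is the SMARTS for a thiol: an aliphatic sulfur with two connections, one being H.
The molecule carries 2 separate instances of a thiol (-SH) meeting every constraint; each maps to a distinct set of atoms, giving 2 matches.

2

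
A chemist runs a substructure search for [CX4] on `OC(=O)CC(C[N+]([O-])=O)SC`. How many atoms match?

4

The query [CX4] means: C with X4: aliphatic carbon with exactly 4 total connections (bonds + H).
Check the 11 heavy atoms by environment: 4× C (X4) → match; 1× S (X2) → no; 1× N (charge +1, X3) → no; 1× O (charge -1, X1) → no; 2× O (X1) → no; 1× C (X3) → no; 1× O (X2) → no.
That gives 4 matching atoms.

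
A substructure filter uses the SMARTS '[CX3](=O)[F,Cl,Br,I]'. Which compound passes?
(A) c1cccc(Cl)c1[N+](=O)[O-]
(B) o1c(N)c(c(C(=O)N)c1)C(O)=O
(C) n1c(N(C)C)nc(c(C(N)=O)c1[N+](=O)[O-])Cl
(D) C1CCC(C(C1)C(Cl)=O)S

D

[CX3](=O)[F,Cl,Br,I] describes a carbonyl carbon bonded to a halogen (an acyl halide).
(A) has a chloro substituent but the Cl is not on a carbonyl carbon.
(B) has a carboxylic acid group (-C(=O)OH) but the carbonyl is bonded to -OH, not to a halogen.
(C) has a chloro substituent but the Cl is not on a carbonyl carbon.
(D) contains an acyl chloride (-C(=O)Cl), which satisfies every atom and bond constraint.
So the answer is (D).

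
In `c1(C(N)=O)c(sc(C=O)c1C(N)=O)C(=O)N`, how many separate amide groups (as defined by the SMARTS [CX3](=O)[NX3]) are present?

[CX3](=O)[NX3] is the SMARTS for an amide: a carbonyl carbon bonded to a trivalent nitrogen.
The molecule carries 3 separate instances of a primary amide (-C(=O)NH2) meeting every constraint; each maps to a distinct set of atoms, giving 3 matches.

3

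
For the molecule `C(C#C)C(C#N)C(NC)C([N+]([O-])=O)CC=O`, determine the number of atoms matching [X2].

3

The query [X2] means: any atom with exactly two total connections (bonds + H).
Check the 16 heavy atoms by environment: 6× C (X4) → no; 1× N (charge +1, X3) → no; 1× O (charge -1, X1) → no; 2× O (X1) → no; 3× C (X2) → match; 1× N (X3) → no; 1× N (X1) → no; 1× C (X3) → no.
That gives 3 matching atoms.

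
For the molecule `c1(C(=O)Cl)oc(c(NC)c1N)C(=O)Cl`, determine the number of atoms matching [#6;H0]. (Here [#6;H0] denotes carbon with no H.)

Check the 14 heavy atoms by environment: 1× o (aromatic, H0) → no; 4× c (aromatic, H0) → match; 1× N (H1) → no; 1× C (H3) → no; 2× C (H0) → match; 2× O (H0) → no; 2× Cl (H0) → no; 1× N (H2) → no.
Summing the matching environments: 4 + 2 = 6 matching atoms.

6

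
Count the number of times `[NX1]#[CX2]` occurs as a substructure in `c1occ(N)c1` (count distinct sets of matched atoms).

0

[NX1]#[CX2] is the SMARTS for a nitrile: a nitrogen triple-bonded to a two-connected carbon.
The molecule has a primary amino group (-NH2), but the nitrogen is NX3 (three connections), not NX1 triple-bonded; nothing else fits, so there are 0 matches.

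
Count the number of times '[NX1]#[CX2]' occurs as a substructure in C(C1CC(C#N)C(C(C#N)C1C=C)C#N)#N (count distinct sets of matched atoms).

4

[NX1]#[CX2] is the SMARTS for a nitrile: a nitrogen triple-bonded to a two-connected carbon.
The molecule carries 4 separate instances of a nitrile (-C#N) meeting every constraint; each maps to a distinct set of atoms, giving 4 matches.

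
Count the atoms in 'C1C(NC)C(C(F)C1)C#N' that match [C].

7

Check the 10 heavy atoms by environment: 7× C → match; 2× N → no; 1× F → no.
That gives 7 matching atoms.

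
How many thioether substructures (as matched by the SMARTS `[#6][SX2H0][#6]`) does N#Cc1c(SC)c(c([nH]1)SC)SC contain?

3

[#6][SX2H0][#6] is the SMARTS for a thioether: an aliphatic sulfur bridging two carbons with no H on the sulfur.
The molecule carries 3 separate instances of a methylthio ether (-SCH3) meeting every constraint; each maps to a distinct set of atoms, giving 3 matches.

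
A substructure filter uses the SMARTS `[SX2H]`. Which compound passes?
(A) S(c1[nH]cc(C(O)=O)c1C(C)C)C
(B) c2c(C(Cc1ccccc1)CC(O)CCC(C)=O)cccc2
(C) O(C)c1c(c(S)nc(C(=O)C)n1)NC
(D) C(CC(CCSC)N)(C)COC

C

[SX2H] describes an aliphatic sulfur with two connections, one being H (a thiol).
(A) has a methylthio ether (-SCH3) but the sulfur has H0 (bonded to two carbons), not H1.
(B) has a hydroxyl group (-OH) but it is an -OH, not an -SH.
(C) contains a thiol (-SH), which satisfies every atom and bond constraint.
(D) has a methylthio ether (-SCH3) but the sulfur has H0 (bonded to two carbons), not H1.
So the answer is (C).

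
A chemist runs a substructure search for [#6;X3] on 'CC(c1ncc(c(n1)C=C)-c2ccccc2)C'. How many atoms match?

12

The query [#6;X3] means: any carbon (aromatic or not) with three total connections.
Check the 17 heavy atoms by environment: 2× n (aromatic, X2) → no; 10× c (aromatic, X3) → match; 3× C (X4) → no; 2× C (X3) → match.
Summing the matching environments: 10 + 2 = 12 matching atoms.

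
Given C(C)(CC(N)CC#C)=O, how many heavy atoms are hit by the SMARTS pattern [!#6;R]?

The query [!#6;R] means: non-carbon atom that is part of a ring.
Check the 9 heavy atoms by environment: 7× C (acyclic) → no; 1× N (acyclic) → no; 1× O (acyclic) → no.
No environment satisfies the query, so 0 matching atoms.

0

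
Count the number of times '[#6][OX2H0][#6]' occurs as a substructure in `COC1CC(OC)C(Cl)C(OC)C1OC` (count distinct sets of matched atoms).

4

[#6][OX2H0][#6] is the SMARTS for an ether: an aliphatic oxygen bridging two carbons with no H on the oxygen.
The molecule carries 4 separate instances of a methoxy ether (-OCH3) meeting every constraint; each maps to a distinct set of atoms, giving 4 matches.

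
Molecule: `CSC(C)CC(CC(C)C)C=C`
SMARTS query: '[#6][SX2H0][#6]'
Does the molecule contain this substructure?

Yes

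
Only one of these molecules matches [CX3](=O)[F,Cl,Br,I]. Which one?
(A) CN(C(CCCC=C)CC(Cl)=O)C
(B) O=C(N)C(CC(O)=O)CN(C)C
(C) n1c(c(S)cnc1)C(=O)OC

[CX3](=O)[F,Cl,Br,I] describes a carbonyl carbon bonded to a halogen (an acyl halide).
(A) contains an acyl chloride (-C(=O)Cl), which satisfies every atom and bond constraint.
(B) has a carboxylic acid group (-C(=O)OH) but the carbonyl is bonded to -OH, not to a halogen.
(C) has a methyl-ester group (-C(=O)OCH3) but the carbonyl is bonded to -O-C, not to a halogen.
So the answer is (A).

A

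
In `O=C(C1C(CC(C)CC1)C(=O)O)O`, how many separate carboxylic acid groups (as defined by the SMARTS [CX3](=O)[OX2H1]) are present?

2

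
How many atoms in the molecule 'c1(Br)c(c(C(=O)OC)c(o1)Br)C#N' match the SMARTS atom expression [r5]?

5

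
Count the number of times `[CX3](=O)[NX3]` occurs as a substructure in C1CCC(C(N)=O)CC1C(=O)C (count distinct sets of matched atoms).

1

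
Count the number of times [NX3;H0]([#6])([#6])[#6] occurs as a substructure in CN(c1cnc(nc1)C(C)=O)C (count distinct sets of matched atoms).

1

[NX3;H0]([#6])([#6])[#6] is the SMARTS for a tertiary amine: a trivalent nitrogen with no H, bonded to three carbons.
Exactly one fragment in the molecule meets all constraints, giving 1 match.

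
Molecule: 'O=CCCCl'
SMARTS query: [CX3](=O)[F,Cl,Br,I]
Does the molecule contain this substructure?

The pattern [CX3](=O)[F,Cl,Br,I] describes a carbonyl carbon bonded to a halogen — an acyl halide.
The closest candidate here is a chloro substituent, but the Cl is not on a carbonyl carbon. No other fragment satisfies the full query, so there is no match.

No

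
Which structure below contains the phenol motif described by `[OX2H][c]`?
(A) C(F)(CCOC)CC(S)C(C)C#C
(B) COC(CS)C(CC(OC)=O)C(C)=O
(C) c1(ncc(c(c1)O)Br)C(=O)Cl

C

[OX2H][c] describes a hydroxyl oxygen attached to an aromatic carbon (a phenol).
(A) has a methoxy ether (-OCH3) but the oxygen has H0, not H1.
(B) has a methoxy ether (-OCH3) but the oxygen has H0, not H1.
(C) contains a hydroxyl group (-OH), which satisfies every atom and bond constraint.
So the answer is (C).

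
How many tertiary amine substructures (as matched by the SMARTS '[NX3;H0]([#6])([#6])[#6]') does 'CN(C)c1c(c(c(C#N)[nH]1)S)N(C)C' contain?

[NX3;H0]([#6])([#6])[#6] is the SMARTS for a tertiary amine: a trivalent nitrogen with no H, bonded to three carbons.
The molecule carries 2 separate instances of a dimethylamino group (-N(CH3)2) meeting every constraint; each maps to a distinct set of atoms, giving 2 matches.

2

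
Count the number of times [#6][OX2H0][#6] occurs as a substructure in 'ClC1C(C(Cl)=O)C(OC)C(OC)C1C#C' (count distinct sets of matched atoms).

2

[#6][OX2H0][#6] is the SMARTS for an ether: an aliphatic oxygen bridging two carbons with no H on the oxygen.
The molecule carries 2 separate instances of a methoxy ether (-OCH3) meeting every constraint; each maps to a distinct set of atoms, giving 2 matches.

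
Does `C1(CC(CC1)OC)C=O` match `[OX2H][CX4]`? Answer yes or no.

No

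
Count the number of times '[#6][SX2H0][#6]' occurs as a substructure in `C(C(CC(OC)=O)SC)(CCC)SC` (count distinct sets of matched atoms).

2

[#6][SX2H0][#6] is the SMARTS for a thioether: an aliphatic sulfur bridging two carbons with no H on the sulfur.
The molecule carries 2 separate instances of a methylthio ether (-SCH3) meeting every constraint; each maps to a distinct set of atoms, giving 2 matches.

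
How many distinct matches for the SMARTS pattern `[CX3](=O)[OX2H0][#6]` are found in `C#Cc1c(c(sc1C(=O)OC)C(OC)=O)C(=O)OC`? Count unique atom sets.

3

[CX3](=O)[OX2H0][#6] is the SMARTS for an ester: a carbonyl carbon bonded to an oxygen that is itself bonded to carbon (no H on that O).
The molecule carries 3 separate instances of a methyl-ester group (-C(=O)OCH3) meeting every constraint; each maps to a distinct set of atoms, giving 3 matches.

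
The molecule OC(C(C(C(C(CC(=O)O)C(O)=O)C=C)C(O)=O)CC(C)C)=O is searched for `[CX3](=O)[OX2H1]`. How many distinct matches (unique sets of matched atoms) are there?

[CX3](=O)[OX2H1] is the SMARTS for a carboxylic acid: an sp2 carbon double-bonded to O and single-bonded to an -OH oxygen.
The molecule carries 4 separate instances of a carboxylic acid group (-C(=O)OH) meeting every constraint; each maps to a distinct set of atoms, giving 4 matches.

4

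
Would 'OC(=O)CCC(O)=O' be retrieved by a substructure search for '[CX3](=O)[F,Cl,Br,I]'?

The pattern [CX3](=O)[F,Cl,Br,I] describes a carbonyl carbon bonded to a halogen — an acyl halide.
The closest candidate here is a carboxylic acid group (-C(=O)OH), but the carbonyl is bonded to -OH, not to a halogen. No other fragment satisfies the full query, so there is no match.

No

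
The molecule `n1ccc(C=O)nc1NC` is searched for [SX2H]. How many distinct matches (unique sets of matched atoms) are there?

0

[SX2H] is the SMARTS for a thiol: an aliphatic sulfur with two connections, one being H.
No fragment in the molecule satisfies every constraint, giving 0 matches.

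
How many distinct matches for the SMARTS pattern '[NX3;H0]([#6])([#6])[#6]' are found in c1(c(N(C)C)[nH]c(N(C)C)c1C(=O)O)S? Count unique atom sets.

2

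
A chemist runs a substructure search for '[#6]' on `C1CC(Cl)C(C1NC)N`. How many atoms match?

Check the 9 heavy atoms by environment: 6× C → match; 1× Cl → no; 2× N → no.
That gives 6 matching atoms.

6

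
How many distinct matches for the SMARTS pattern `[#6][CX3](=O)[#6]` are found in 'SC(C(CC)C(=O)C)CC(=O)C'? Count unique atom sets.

2

[#6][CX3](=O)[#6] is the SMARTS for a ketone: a carbonyl carbon (no H) flanked by two carbons.
The molecule carries 2 separate instances of an acetyl/ketone group (-C(=O)CH3) meeting every constraint; each maps to a distinct set of atoms, giving 2 matches.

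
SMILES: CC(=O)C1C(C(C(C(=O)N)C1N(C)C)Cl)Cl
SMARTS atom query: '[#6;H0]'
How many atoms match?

2

The query [#6;H0] means: any carbon with no attached hydrogen.
Check the 16 heavy atoms by environment: 5× C (H1) → no; 2× Cl (H0) → no; 2× C (H0) → match; 2× O (H0) → no; 3× C (H3) → no; 1× N (H0) → no; 1× N (H2) → no.
That gives 2 matching atoms.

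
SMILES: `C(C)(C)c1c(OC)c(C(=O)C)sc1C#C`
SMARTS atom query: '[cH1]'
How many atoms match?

0

The query [cH1] means: aromatic carbon bearing exactly one hydrogen.
Check the 15 heavy atoms by environment: 1× s (aromatic, H0) → no; 4× c (aromatic, H0) → no; 2× C (H0) → no; 2× C (H1) → no; 4× C (H3) → no; 2× O (H0) → no.
No environment satisfies the query, so 0 matching atoms.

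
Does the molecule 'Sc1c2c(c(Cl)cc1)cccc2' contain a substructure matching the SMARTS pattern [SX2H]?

Yes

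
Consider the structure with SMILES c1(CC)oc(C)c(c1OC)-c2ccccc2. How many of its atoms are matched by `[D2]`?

The query [D2] means: atom with exactly two heavy-atom neighbours.
Check the 16 heavy atoms by environment: 1× o (aromatic, D2) → match; 5× c (aromatic, D3) → no; 5× c (aromatic, D2) → match; 1× C (D2) → match; 3× C (D1) → no; 1× O (D2) → match.
Summing the matching environments: 1 + 5 + 1 + 1 = 8 matching atoms.

8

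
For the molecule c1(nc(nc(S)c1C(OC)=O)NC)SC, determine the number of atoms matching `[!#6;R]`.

2

Check the 15 heavy atoms by environment: 2× n (aromatic, in 6-ring) → match; 4× c (aromatic, in 6-ring) → no; 4× C (acyclic) → no; 2× O (acyclic) → no; 1× N (acyclic) → no; 2× S (acyclic) → no.
That gives 2 matching atoms.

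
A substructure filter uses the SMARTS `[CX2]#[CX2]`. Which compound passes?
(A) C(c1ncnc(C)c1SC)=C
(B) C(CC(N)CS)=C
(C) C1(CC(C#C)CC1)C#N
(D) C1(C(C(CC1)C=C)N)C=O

[CX2]#[CX2] describes a carbon-carbon triple bond (an alkyne).
(A) has a vinyl group (-CH=CH2) but the C=C is a double bond; both carbons are CX3, not CX2.
(B) has a vinyl group (-CH=CH2) but the C=C is a double bond; both carbons are CX3, not CX2.
(C) contains an ethynyl group (-C#CH), which satisfies every atom and bond constraint.
(D) has a vinyl group (-CH=CH2) but the C=C is a double bond; both carbons are CX3, not CX2.
So the answer is (C).

C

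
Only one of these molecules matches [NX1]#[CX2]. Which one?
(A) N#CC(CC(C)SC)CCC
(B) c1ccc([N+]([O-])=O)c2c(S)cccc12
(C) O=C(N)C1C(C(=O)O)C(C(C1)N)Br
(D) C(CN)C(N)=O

A

[NX1]#[CX2] describes a nitrogen triple-bonded to a two-connected carbon (a nitrile).
(A) contains a nitrile (-C#N), which satisfies every atom and bond constraint.
(B) has a nitro group (-[N+](=O)[O-]) but there is no C#N triple bond.
(C) has a primary amide (-C(=O)NH2) but the nitrogen is NX3, not NX1.
(D) has a primary amino group (-NH2) but the nitrogen is NX3 (three connections), not NX1 triple-bonded.
So the answer is (A).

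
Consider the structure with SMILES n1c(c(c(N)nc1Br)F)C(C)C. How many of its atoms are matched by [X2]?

2

Check the 12 heavy atoms by environment: 2× n (aromatic, X2) → match; 4× c (aromatic, X3) → no; 1× Br (X1) → no; 1× N (X3) → no; 3× C (X4) → no; 1× F (X1) → no.
That gives 2 matching atoms.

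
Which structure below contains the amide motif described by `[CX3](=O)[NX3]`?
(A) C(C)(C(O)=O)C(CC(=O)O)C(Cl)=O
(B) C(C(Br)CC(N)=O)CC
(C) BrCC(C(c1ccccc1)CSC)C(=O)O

B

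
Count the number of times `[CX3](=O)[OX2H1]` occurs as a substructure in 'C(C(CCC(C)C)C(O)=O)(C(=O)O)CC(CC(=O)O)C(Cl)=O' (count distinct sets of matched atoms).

[CX3](=O)[OX2H1] is the SMARTS for a carboxylic acid: an sp2 carbon double-bonded to O and single-bonded to an -OH oxygen.
The molecule carries 3 separate instances of a carboxylic acid group (-C(=O)OH) meeting every constraint; each maps to a distinct set of atoms, giving 3 matches.

3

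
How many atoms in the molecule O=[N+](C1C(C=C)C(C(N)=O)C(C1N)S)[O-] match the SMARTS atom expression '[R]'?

5

The query [R] means: R matches any atom that is part of a ring.
Check the 15 heavy atoms by environment: 5× C (in 5-ring) → match; 3× C (acyclic) → no; 2× O (acyclic) → no; 2× N (acyclic) → no; 1× S (acyclic) → no; 1× N (charge +1, acyclic) → no; 1× O (charge -1, acyclic) → no.
That gives 5 matching atoms.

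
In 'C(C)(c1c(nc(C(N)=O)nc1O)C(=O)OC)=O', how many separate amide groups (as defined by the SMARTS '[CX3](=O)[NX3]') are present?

[CX3](=O)[NX3] is the SMARTS for an amide: a carbonyl carbon bonded to a trivalent nitrogen.
Exactly one fragment in the molecule meets all constraints, giving 1 match.

1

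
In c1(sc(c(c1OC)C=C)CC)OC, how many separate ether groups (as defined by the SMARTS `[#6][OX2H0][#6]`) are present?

2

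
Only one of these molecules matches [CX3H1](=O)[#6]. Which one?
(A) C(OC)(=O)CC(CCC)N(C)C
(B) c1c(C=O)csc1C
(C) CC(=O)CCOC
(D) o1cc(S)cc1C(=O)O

B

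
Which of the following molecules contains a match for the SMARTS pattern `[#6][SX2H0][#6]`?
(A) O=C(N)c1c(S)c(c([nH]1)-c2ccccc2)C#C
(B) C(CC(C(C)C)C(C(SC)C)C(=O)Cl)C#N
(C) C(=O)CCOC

[#6][SX2H0][#6] describes an aliphatic sulfur bridging two carbons with no H on the sulfur (a thioether).
(A) has a thiol (-SH) but the sulfur has H1, not H0 bridging two carbons.
(B) contains a methylthio ether (-SCH3), which satisfies every atom and bond constraint.
(C) has a methoxy ether (-OCH3) but the bridging atom is O, not S.
So the answer is (B).

B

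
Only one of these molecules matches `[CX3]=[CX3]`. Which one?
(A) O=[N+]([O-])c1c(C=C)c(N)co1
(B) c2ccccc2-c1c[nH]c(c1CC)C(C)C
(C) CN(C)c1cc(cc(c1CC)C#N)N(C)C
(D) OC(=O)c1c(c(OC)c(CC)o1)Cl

A

[CX3]=[CX3] describes a non-aromatic C=C double bond between two sp2 carbons (an alkene).
(A) contains a vinyl group (-CH=CH2), which satisfies every atom and bond constraint.
(B) has an ethyl group (-CH2CH3) but its C-C bond is a single bond between CX4 carbons, not CX3=CX3.
(C) has an ethyl group (-CH2CH3) but its C-C bond is a single bond between CX4 carbons, not CX3=CX3.
(D) has an ethyl group (-CH2CH3) but its C-C bond is a single bond between CX4 carbons, not CX3=CX3.
So the answer is (A).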